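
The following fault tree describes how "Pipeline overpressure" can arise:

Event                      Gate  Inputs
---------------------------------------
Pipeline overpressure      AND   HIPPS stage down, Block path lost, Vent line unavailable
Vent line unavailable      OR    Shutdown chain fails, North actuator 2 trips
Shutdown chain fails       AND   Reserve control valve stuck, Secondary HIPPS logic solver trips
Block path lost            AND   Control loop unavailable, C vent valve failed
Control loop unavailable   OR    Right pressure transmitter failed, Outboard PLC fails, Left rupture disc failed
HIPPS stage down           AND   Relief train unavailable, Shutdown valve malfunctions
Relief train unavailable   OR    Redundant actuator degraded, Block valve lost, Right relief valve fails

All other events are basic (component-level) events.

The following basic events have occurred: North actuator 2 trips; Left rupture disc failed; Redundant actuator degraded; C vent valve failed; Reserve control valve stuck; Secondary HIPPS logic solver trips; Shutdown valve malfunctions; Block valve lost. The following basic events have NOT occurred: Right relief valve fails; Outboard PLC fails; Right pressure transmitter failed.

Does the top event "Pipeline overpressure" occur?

Yes

Relief train unavailable [OR]: Redundant actuator degraded=occurs, Block valve lost=occurs, Right relief valve fails=not → at least one input occurs → occurs.
HIPPS stage down [AND]: Relief train unavailable=occurs, Shutdown valve malfunctions=occurs → all inputs occur → occurs.
Control loop unavailable [OR]: Right pressure transmitter failed=not, Outboard PLC fails=not, Left rupture disc failed=occurs → at least one input occurs → occurs.
Block path lost [AND]: Control loop unavailable=occurs, C vent valve failed=occurs → all inputs occur → occurs.
Shutdown chain fails [AND]: Reserve control valve stuck=occurs, Secondary HIPPS logic solver trips=occurs → all inputs occur → occurs.
Vent line unavailable [OR]: Shutdown chain fails=occurs, North actuator 2 trips=occurs → at least one input occurs → occurs.
Pipeline overpressure [AND]: HIPPS stage down=occurs, Block path lost=occurs, Vent line unavailable=occurs → all inputs occur → occurs.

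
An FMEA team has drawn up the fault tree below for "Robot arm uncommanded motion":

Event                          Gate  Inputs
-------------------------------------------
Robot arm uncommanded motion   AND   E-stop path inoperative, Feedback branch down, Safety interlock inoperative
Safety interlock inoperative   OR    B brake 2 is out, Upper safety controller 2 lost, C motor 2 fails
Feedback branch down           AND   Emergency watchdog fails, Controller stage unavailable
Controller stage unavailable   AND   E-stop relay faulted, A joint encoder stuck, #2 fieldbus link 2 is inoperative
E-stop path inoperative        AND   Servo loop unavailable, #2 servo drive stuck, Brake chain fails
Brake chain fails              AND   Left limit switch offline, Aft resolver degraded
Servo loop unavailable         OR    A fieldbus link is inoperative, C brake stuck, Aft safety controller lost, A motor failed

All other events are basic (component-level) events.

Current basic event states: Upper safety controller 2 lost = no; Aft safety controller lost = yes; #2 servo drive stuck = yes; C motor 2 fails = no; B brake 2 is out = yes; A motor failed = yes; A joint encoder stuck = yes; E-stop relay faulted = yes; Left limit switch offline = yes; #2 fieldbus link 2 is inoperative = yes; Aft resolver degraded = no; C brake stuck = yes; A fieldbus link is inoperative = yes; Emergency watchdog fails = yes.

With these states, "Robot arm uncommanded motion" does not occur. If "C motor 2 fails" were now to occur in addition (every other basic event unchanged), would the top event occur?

No

Counterfactual: set "C motor 2 fails" to occurred.
Servo loop unavailable [OR]: A fieldbus link is inoperative=occurs, C brake stuck=occurs, Aft safety controller lost=occurs, A motor failed=occurs → at least one input occurs → occurs.
Brake chain fails [AND]: Left limit switch offline=occurs, Aft resolver degraded=not → not all inputs occur → does not occur.
E-stop path inoperative [AND]: Servo loop unavailable=occurs, #2 servo drive stuck=occurs, Brake chain fails=not → not all inputs occur → does not occur.
Controller stage unavailable [AND]: E-stop relay faulted=occurs, A joint encoder stuck=occurs, #2 fieldbus link 2 is inoperative=occurs → all inputs occur → occurs.
Feedback branch down [AND]: Emergency watchdog fails=occurs, Controller stage unavailable=occurs → all inputs occur → occurs.
Safety interlock inoperative [OR]: B brake 2 is out=occurs, Upper safety controller 2 lost=not, C motor 2 fails=occurs → at least one input occurs → occurs.
Robot arm uncommanded motion [AND]: E-stop path inoperative=not, Feedback branch down=occurs, Safety interlock inoperative=occurs → not all inputs occur → does not occur.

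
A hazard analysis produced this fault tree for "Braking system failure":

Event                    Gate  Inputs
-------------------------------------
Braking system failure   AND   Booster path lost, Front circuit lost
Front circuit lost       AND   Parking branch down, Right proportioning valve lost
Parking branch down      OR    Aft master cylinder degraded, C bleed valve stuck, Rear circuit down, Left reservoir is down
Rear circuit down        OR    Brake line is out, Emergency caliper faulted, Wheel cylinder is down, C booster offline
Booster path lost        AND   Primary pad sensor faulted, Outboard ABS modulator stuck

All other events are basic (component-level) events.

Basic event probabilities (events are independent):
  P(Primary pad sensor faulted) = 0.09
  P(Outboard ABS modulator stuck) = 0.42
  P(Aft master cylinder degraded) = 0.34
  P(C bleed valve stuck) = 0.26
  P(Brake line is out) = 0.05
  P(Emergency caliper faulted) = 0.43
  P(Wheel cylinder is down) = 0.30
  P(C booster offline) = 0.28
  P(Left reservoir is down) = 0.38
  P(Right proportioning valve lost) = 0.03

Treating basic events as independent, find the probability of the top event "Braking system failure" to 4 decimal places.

0.0010

P(Booster path lost) [AND] = 0.09 × 0.42 = 0.037800
P(Rear circuit down) [OR] = 1 − (1−0.05) × (1−0.43) × (1−0.30) × (1−0.28) = 0.727084
P(Parking branch down) [OR] = 1 − (1−0.34) × (1−0.26) × (1−0.727084) × (1−0.38) = 0.917359
P(Front circuit lost) [AND] = 0.917359 × 0.03 = 0.027521
P(Braking system failure) [AND] = 0.037800 × 0.027521 = 0.001040
Rounded to 4 decimal places: P(Braking system failure) ≈ 0.0010.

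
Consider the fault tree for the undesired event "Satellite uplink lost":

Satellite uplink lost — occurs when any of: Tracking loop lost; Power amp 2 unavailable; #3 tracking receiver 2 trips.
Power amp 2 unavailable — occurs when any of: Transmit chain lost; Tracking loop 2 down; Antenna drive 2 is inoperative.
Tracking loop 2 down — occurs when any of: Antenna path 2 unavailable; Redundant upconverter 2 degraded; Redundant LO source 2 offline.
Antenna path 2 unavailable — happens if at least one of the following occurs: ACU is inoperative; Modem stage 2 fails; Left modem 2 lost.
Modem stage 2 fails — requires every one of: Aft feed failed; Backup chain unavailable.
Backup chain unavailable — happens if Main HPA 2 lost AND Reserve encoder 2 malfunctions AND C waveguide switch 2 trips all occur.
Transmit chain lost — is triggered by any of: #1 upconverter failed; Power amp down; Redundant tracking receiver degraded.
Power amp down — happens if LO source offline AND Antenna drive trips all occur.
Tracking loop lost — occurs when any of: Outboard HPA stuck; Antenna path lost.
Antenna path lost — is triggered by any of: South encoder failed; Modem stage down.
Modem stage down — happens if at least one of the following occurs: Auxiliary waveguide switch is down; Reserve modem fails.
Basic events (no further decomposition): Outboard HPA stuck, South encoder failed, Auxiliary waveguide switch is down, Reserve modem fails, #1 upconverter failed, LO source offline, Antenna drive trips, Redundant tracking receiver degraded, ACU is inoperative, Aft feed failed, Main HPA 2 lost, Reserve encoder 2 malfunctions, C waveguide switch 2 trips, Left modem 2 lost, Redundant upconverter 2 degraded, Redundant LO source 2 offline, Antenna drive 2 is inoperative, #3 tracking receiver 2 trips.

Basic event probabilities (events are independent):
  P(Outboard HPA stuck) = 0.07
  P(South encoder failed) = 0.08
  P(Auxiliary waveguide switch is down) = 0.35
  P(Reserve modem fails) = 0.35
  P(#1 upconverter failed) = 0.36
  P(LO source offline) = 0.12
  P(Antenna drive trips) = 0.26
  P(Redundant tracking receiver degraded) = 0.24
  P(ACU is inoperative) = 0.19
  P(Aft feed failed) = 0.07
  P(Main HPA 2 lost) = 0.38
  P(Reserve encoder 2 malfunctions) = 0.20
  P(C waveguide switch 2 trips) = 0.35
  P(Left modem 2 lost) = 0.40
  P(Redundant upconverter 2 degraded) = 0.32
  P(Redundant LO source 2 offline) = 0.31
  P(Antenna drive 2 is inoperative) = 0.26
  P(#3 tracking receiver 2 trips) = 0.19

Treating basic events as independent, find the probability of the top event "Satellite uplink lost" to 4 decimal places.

P(Modem stage down) [OR] = 1 − (1−0.35) × (1−0.35) = 0.577500
P(Antenna path lost) [OR] = 1 − (1−0.08) × (1−0.577500) = 0.611300
P(Tracking loop lost) [OR] = 1 − (1−0.07) × (1−0.611300) = 0.638509
P(Power amp down) [AND] = 0.12 × 0.26 = 0.031200
P(Transmit chain lost) [OR] = 1 − (1−0.36) × (1−0.031200) × (1−0.24) = 0.528776
P(Backup chain unavailable) [AND] = 0.38 × 0.20 × 0.35 = 0.026600
P(Modem stage 2 fails) [AND] = 0.07 × 0.026600 = 0.001862
P(Antenna path 2 unavailable) [OR] = 1 − (1−0.19) × (1−0.001862) × (1−0.40) = 0.514905
P(Tracking loop 2 down) [OR] = 1 − (1−0.514905) × (1−0.32) × (1−0.31) = 0.772393
P(Power amp 2 unavailable) [OR] = 1 − (1−0.528776) × (1−0.772393) × (1−0.26) = 0.920632
P(Satellite uplink lost) [OR] = 1 − (1−0.638509) × (1−0.920632) × (1−0.19) = 0.976760
Rounded to 4 decimal places: P(Satellite uplink lost) ≈ 0.9768.

0.9768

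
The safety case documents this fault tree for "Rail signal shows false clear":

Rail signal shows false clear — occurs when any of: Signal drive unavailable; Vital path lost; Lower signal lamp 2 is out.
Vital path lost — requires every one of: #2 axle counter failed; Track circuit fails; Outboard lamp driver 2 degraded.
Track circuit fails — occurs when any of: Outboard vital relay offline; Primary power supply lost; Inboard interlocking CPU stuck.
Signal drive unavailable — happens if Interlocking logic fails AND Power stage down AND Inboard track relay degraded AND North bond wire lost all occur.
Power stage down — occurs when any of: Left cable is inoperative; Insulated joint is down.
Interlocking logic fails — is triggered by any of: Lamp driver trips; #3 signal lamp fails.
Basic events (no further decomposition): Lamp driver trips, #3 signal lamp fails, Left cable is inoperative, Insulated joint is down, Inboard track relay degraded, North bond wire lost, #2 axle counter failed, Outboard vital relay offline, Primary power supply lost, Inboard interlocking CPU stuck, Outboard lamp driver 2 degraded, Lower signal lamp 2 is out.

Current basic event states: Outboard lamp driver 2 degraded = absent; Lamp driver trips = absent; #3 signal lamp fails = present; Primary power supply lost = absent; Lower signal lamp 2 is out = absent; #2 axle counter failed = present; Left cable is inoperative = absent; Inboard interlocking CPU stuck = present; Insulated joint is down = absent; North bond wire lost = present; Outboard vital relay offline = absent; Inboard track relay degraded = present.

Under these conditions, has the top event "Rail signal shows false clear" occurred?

Interlocking logic fails [OR]: Lamp driver trips=not, #3 signal lamp fails=occurs → at least one input occurs → occurs.
Power stage down [OR]: Left cable is inoperative=not, Insulated joint is down=not → no input occurs → does not occur.
Signal drive unavailable [AND]: Interlocking logic fails=occurs, Power stage down=not, Inboard track relay degraded=occurs, North bond wire lost=occurs → not all inputs occur → does not occur.
Track circuit fails [OR]: Outboard vital relay offline=not, Primary power supply lost=not, Inboard interlocking CPU stuck=occurs → at least one input occurs → occurs.
Vital path lost [AND]: #2 axle counter failed=occurs, Track circuit fails=occurs, Outboard lamp driver 2 degraded=not → not all inputs occur → does not occur.
Rail signal shows false clear [OR]: Signal drive unavailable=not, Vital path lost=not, Lower signal lamp 2 is out=not → no input occurs → does not occur.

No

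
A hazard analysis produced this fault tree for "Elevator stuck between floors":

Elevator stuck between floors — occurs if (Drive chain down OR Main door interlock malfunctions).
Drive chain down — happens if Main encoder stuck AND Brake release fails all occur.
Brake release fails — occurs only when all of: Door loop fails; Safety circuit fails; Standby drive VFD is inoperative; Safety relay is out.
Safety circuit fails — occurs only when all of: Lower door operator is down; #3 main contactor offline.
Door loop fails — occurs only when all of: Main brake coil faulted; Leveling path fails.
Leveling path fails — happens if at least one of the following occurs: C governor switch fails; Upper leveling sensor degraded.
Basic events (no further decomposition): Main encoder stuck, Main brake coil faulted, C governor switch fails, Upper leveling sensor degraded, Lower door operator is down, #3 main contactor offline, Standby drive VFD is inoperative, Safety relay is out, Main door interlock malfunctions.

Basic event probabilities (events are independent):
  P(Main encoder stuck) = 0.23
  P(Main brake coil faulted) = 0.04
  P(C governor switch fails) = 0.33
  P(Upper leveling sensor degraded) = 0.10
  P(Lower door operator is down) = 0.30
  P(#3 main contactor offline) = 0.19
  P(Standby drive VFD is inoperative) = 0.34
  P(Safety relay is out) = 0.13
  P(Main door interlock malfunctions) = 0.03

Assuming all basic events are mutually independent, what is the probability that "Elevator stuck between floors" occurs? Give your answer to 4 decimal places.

P(Leveling path fails) [OR] = 1 − (1−0.33) × (1−0.10) = 0.397000
P(Door loop fails) [AND] = 0.04 × 0.397000 = 0.015880
P(Safety circuit fails) [AND] = 0.30 × 0.19 = 0.057000
P(Brake release fails) [AND] = 0.015880 × 0.057000 × 0.34 × 0.13 = 0.000040
P(Drive chain down) [AND] = 0.23 × 0.000040 = 0.000009
P(Elevator stuck between floors) [OR] = 1 − (1−0.000009) × (1−0.03) = 0.030009
Rounded to 4 decimal places: P(Elevator stuck between floors) ≈ 0.0300.

0.0300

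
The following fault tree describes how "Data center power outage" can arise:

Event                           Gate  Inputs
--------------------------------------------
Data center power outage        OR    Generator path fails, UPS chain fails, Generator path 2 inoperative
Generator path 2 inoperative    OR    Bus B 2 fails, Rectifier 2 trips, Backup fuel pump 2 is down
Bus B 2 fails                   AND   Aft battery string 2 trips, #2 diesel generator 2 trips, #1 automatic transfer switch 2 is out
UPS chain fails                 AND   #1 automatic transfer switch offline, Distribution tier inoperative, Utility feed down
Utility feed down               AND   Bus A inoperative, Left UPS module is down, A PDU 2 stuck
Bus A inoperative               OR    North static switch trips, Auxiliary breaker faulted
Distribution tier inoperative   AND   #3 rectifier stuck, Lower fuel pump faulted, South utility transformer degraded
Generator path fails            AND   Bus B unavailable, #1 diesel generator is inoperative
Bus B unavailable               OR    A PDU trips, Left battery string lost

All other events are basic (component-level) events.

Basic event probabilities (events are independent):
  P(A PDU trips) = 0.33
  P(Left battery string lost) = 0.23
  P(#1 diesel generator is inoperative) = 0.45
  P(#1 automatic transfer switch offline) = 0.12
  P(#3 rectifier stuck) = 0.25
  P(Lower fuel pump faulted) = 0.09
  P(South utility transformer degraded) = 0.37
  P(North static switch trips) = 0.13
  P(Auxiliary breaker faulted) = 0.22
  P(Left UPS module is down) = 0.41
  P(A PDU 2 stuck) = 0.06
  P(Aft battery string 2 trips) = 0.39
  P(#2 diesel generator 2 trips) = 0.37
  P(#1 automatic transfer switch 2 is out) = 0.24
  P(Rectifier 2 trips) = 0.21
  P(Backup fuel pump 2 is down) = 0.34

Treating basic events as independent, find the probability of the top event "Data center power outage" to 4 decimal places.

P(Bus B unavailable) [OR] = 1 − (1−0.33) × (1−0.23) = 0.484100
P(Generator path fails) [AND] = 0.484100 × 0.45 = 0.217845
P(Distribution tier inoperative) [AND] = 0.25 × 0.09 × 0.37 = 0.008325
P(Bus A inoperative) [OR] = 1 − (1−0.13) × (1−0.22) = 0.321400
P(Utility feed down) [AND] = 0.321400 × 0.41 × 0.06 = 0.007906
P(UPS chain fails) [AND] = 0.12 × 0.008325 × 0.007906 = 0.000008
P(Bus B 2 fails) [AND] = 0.39 × 0.37 × 0.24 = 0.034632
P(Generator path 2 inoperative) [OR] = 1 − (1−0.034632) × (1−0.21) × (1−0.34) = 0.496657
P(Data center power outage) [OR] = 1 − (1−0.217845) × (1−0.000008) × (1−0.496657) = 0.606311
Rounded to 4 decimal places: P(Data center power outage) ≈ 0.6063.

0.6063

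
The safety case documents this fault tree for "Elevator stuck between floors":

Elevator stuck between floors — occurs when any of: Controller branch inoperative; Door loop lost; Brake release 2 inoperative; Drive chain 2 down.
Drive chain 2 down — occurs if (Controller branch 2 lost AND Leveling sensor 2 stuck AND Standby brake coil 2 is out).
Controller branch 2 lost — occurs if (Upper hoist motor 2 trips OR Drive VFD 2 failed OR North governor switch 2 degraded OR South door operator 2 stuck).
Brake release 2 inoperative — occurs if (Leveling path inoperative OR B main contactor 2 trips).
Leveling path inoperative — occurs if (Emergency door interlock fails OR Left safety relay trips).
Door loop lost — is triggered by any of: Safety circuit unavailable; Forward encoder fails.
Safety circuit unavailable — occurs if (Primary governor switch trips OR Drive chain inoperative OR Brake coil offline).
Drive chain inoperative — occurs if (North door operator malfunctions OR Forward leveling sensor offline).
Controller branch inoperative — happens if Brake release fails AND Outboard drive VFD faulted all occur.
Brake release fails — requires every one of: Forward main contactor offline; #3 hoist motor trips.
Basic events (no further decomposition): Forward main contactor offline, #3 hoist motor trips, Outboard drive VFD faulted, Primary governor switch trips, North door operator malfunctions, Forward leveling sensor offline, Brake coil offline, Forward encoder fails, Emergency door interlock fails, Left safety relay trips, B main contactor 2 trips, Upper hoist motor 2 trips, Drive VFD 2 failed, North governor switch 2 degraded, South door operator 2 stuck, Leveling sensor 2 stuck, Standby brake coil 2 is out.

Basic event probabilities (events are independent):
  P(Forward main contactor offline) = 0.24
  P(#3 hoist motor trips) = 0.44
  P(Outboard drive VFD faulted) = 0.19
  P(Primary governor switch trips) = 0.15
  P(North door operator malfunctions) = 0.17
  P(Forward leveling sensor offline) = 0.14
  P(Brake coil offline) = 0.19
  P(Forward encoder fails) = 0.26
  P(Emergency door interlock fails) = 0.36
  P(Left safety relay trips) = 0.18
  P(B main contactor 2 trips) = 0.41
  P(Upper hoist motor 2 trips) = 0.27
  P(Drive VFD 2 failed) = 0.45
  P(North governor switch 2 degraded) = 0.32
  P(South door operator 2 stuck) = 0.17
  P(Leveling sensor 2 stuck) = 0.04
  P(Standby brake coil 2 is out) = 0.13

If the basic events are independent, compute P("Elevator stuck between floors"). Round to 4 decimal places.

P(Brake release fails) [AND] = 0.24 × 0.44 = 0.105600
P(Controller branch inoperative) [AND] = 0.105600 × 0.19 = 0.020064
P(Drive chain inoperative) [OR] = 1 − (1−0.17) × (1−0.14) = 0.286200
P(Safety circuit unavailable) [OR] = 1 − (1−0.15) × (1−0.286200) × (1−0.19) = 0.508549
P(Door loop lost) [OR] = 1 − (1−0.508549) × (1−0.26) = 0.636326
P(Leveling path inoperative) [OR] = 1 − (1−0.36) × (1−0.18) = 0.475200
P(Brake release 2 inoperative) [OR] = 1 − (1−0.475200) × (1−0.41) = 0.690368
P(Controller branch 2 lost) [OR] = 1 − (1−0.27) × (1−0.45) × (1−0.32) × (1−0.17) = 0.773393
P(Drive chain 2 down) [AND] = 0.773393 × 0.04 × 0.13 = 0.004022
P(Elevator stuck between floors) [OR] = 1 − (1−0.020064) × (1−0.636326) × (1−0.690368) × (1−0.004022) = 0.890098
Rounded to 4 decimal places: P(Elevator stuck between floors) ≈ 0.8901.

0.8901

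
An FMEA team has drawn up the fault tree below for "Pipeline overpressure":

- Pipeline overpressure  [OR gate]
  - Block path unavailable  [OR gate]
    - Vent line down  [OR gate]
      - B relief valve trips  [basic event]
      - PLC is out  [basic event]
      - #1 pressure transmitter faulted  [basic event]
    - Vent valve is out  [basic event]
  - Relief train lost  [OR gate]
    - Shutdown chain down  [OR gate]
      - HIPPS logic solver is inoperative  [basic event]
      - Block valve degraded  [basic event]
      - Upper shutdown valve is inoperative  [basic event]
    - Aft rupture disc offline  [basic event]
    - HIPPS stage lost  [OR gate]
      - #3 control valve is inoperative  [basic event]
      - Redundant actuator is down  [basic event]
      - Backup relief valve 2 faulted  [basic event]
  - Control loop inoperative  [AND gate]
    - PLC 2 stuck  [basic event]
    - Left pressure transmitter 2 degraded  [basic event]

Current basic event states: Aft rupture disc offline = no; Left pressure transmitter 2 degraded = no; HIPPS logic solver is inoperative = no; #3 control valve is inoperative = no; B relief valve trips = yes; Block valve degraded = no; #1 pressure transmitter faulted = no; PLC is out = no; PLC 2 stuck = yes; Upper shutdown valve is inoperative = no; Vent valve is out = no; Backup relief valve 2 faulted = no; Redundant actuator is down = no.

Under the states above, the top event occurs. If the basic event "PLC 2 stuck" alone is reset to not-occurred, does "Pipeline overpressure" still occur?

Yes

Counterfactual: set "PLC 2 stuck" to not occurred.
Vent line down [OR]: B relief valve trips=occurs, PLC is out=not, #1 pressure transmitter faulted=not → at least one input occurs → occurs.
Block path unavailable [OR]: Vent line down=occurs, Vent valve is out=not → at least one input occurs → occurs.
Shutdown chain down [OR]: HIPPS logic solver is inoperative=not, Block valve degraded=not, Upper shutdown valve is inoperative=not → no input occurs → does not occur.
HIPPS stage lost [OR]: #3 control valve is inoperative=not, Redundant actuator is down=not, Backup relief valve 2 faulted=not → no input occurs → does not occur.
Relief train lost [OR]: Shutdown chain down=not, Aft rupture disc offline=not, HIPPS stage lost=not → no input occurs → does not occur.
Control loop inoperative [AND]: PLC 2 stuck=not, Left pressure transmitter 2 degraded=not → not all inputs occur → does not occur.
Pipeline overpressure [OR]: Block path unavailable=occurs, Relief train lost=not, Control loop inoperative=not → at least one input occurs → occurs.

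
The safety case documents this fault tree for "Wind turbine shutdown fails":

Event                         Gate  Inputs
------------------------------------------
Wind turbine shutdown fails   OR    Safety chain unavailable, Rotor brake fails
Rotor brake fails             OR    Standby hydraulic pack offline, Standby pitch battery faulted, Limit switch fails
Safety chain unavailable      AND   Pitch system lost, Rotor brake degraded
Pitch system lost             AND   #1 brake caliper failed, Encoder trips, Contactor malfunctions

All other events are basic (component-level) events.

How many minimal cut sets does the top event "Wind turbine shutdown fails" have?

Pitch system lost [AND]: one cut set from each child combined → 1 × 1 × 1 = 1 cut set(s).
Safety chain unavailable [AND]: one cut set from each child combined → 1 × 1 = 1 cut set(s).
Rotor brake fails [OR]: union of children's cut sets → 3 cut set(s).
Wind turbine shutdown fails [OR]: union of children's cut sets → 4 cut set(s).
Minimal cut sets: {#1 brake caliper failed, Contactor malfunctions, Encoder trips, Rotor brake degraded}; {Standby hydraulic pack offline}; {Standby pitch battery faulted}; {Limit switch fails}.

4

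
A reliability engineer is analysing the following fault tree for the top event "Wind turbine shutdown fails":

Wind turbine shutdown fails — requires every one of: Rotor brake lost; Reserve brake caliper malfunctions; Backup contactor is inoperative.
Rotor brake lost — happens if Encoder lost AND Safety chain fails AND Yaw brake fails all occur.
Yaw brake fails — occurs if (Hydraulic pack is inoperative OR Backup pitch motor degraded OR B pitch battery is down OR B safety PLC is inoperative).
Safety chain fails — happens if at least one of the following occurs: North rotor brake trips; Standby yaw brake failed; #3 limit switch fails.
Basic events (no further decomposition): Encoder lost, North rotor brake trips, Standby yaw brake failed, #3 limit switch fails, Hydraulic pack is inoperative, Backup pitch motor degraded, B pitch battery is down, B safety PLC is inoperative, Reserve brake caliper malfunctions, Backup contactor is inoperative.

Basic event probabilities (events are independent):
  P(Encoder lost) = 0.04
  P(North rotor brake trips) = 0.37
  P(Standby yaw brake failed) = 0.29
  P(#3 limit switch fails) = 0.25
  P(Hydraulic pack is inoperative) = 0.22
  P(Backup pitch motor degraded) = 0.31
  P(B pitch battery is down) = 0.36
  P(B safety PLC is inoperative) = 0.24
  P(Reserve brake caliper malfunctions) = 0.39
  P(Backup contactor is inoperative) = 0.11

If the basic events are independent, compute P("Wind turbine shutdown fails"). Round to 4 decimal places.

0.0008

P(Safety chain fails) [OR] = 1 − (1−0.37) × (1−0.29) × (1−0.25) = 0.664525
P(Yaw brake fails) [OR] = 1 − (1−0.22) × (1−0.31) × (1−0.36) × (1−0.24) = 0.738220
P(Rotor brake lost) [AND] = 0.04 × 0.664525 × 0.738220 = 0.019623
P(Wind turbine shutdown fails) [AND] = 0.019623 × 0.39 × 0.11 = 0.000842
Rounded to 4 decimal places: P(Wind turbine shutdown fails) ≈ 0.0008.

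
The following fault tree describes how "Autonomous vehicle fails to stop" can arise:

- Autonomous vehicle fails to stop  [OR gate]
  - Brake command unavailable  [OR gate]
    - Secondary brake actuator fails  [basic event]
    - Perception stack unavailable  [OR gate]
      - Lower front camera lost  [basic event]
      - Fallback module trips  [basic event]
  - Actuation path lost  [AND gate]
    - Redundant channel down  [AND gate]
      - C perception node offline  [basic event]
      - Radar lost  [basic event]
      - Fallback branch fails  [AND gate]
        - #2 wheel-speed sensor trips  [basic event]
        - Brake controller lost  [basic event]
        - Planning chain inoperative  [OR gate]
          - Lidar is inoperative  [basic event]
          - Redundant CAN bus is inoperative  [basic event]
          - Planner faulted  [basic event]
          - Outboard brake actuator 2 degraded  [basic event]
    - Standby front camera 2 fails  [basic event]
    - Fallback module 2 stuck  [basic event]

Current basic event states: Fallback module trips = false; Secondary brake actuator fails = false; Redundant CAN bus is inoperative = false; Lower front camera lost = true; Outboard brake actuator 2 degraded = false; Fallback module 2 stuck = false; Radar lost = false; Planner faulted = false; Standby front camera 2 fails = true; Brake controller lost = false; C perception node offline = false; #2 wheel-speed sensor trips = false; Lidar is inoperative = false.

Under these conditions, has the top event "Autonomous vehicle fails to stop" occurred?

Perception stack unavailable [OR]: Lower front camera lost=occurs, Fallback module trips=not → at least one input occurs → occurs.
Brake command unavailable [OR]: Secondary brake actuator fails=not, Perception stack unavailable=occurs → at least one input occurs → occurs.
Planning chain inoperative [OR]: Lidar is inoperative=not, Redundant CAN bus is inoperative=not, Planner faulted=not, Outboard brake actuator 2 degraded=not → no input occurs → does not occur.
Fallback branch fails [AND]: #2 wheel-speed sensor trips=not, Brake controller lost=not, Planning chain inoperative=not → not all inputs occur → does not occur.
Redundant channel down [AND]: C perception node offline=not, Radar lost=not, Fallback branch fails=not → not all inputs occur → does not occur.
Actuation path lost [AND]: Redundant channel down=not, Standby front camera 2 fails=occurs, Fallback module 2 stuck=not → not all inputs occur → does not occur.
Autonomous vehicle fails to stop [OR]: Brake command unavailable=occurs, Actuation path lost=not → at least one input occurs → occurs.

Yes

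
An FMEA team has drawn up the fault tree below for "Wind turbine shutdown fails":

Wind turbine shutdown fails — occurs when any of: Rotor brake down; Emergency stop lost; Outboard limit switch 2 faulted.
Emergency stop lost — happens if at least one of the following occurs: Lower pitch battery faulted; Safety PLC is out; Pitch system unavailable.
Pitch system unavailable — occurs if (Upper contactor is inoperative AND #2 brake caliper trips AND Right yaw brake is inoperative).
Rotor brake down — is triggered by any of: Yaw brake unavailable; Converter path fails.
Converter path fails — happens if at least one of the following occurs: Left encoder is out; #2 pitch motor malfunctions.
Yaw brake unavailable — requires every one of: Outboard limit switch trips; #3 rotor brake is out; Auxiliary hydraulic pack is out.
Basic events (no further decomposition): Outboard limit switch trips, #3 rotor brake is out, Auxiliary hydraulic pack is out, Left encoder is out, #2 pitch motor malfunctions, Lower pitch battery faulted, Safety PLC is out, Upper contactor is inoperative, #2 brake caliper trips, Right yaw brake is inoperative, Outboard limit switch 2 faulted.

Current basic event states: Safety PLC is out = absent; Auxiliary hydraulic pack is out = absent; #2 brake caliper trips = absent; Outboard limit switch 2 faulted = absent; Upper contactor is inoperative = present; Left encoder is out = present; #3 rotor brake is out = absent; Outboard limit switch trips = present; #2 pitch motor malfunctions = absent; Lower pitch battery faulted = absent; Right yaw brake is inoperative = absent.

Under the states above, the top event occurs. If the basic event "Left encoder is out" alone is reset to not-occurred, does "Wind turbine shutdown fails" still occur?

Counterfactual: set "Left encoder is out" to not occurred.
Yaw brake unavailable [AND]: Outboard limit switch trips=occurs, #3 rotor brake is out=not, Auxiliary hydraulic pack is out=not → not all inputs occur → does not occur.
Converter path fails [OR]: Left encoder is out=not, #2 pitch motor malfunctions=not → no input occurs → does not occur.
Rotor brake down [OR]: Yaw brake unavailable=not, Converter path fails=not → no input occurs → does not occur.
Pitch system unavailable [AND]: Upper contactor is inoperative=occurs, #2 brake caliper trips=not, Right yaw brake is inoperative=not → not all inputs occur → does not occur.
Emergency stop lost [OR]: Lower pitch battery faulted=not, Safety PLC is out=not, Pitch system unavailable=not → no input occurs → does not occur.
Wind turbine shutdown fails [OR]: Rotor brake down=not, Emergency stop lost=not, Outboard limit switch 2 faulted=not → no input occurs → does not occur.

No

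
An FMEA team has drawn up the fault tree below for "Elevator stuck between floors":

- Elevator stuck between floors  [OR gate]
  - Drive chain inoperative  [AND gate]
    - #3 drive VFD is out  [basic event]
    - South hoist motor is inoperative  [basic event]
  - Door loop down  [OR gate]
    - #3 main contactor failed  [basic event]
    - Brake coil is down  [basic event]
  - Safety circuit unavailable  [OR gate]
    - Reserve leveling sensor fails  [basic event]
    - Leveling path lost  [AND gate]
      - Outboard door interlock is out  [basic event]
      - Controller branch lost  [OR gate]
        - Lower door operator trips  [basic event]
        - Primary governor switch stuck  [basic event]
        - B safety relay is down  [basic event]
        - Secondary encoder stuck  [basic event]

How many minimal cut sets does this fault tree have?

Drive chain inoperative [AND]: one cut set from each child combined → 1 × 1 = 1 cut set(s).
Door loop down [OR]: union of children's cut sets → 2 cut set(s).
Controller branch lost [OR]: union of children's cut sets → 4 cut set(s).
Leveling path lost [AND]: one cut set from each child combined → 1 × 4 = 4 cut set(s).
Safety circuit unavailable [OR]: union of children's cut sets → 5 cut set(s).
Elevator stuck between floors [OR]: union of children's cut sets → 8 cut set(s).
Minimal cut sets: {#3 drive VFD is out, South hoist motor is inoperative}; {#3 main contactor failed}; {Brake coil is down}; {Reserve leveling sensor fails}; {Lower door operator trips, Outboard door interlock is out}; {Outboard door interlock is out, Primary governor switch stuck}; {B safety relay is down, Outboard door interlock is out}; {Outboard door interlock is out, Secondary encoder stuck}.

8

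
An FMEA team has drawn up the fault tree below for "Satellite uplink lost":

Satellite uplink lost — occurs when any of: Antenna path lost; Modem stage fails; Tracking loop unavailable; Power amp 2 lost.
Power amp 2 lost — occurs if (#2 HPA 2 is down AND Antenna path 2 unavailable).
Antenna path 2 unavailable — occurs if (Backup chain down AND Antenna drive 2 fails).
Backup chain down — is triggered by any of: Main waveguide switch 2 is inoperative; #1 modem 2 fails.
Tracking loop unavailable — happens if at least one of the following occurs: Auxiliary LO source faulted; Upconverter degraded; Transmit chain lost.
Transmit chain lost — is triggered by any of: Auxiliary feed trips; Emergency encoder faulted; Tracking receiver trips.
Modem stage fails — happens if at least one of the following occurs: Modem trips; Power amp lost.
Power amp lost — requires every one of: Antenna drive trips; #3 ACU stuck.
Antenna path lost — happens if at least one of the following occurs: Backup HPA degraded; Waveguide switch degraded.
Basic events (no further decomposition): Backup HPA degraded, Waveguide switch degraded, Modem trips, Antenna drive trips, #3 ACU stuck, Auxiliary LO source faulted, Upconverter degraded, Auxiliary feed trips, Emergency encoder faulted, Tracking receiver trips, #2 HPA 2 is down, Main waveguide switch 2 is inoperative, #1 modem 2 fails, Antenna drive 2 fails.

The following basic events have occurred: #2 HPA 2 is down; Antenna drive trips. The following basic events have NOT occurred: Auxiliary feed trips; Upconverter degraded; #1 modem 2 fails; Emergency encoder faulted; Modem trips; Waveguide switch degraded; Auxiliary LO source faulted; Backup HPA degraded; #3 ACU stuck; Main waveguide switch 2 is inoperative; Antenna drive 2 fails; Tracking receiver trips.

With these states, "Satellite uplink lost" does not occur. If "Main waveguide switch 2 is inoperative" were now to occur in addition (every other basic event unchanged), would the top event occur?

No

Counterfactual: set "Main waveguide switch 2 is inoperative" to occurred.
Antenna path lost [OR]: Backup HPA degraded=not, Waveguide switch degraded=not → no input occurs → does not occur.
Power amp lost [AND]: Antenna drive trips=occurs, #3 ACU stuck=not → not all inputs occur → does not occur.
Modem stage fails [OR]: Modem trips=not, Power amp lost=not → no input occurs → does not occur.
Transmit chain lost [OR]: Auxiliary feed trips=not, Emergency encoder faulted=not, Tracking receiver trips=not → no input occurs → does not occur.
Tracking loop unavailable [OR]: Auxiliary LO source faulted=not, Upconverter degraded=not, Transmit chain lost=not → no input occurs → does not occur.
Backup chain down [OR]: Main waveguide switch 2 is inoperative=occurs, #1 modem 2 fails=not → at least one input occurs → occurs.
Antenna path 2 unavailable [AND]: Backup chain down=occurs, Antenna drive 2 fails=not → not all inputs occur → does not occur.
Power amp 2 lost [AND]: #2 HPA 2 is down=occurs, Antenna path 2 unavailable=not → not all inputs occur → does not occur.
Satellite uplink lost [OR]: Antenna path lost=not, Modem stage fails=not, Tracking loop unavailable=not, Power amp 2 lost=not → no input occurs → does not occur.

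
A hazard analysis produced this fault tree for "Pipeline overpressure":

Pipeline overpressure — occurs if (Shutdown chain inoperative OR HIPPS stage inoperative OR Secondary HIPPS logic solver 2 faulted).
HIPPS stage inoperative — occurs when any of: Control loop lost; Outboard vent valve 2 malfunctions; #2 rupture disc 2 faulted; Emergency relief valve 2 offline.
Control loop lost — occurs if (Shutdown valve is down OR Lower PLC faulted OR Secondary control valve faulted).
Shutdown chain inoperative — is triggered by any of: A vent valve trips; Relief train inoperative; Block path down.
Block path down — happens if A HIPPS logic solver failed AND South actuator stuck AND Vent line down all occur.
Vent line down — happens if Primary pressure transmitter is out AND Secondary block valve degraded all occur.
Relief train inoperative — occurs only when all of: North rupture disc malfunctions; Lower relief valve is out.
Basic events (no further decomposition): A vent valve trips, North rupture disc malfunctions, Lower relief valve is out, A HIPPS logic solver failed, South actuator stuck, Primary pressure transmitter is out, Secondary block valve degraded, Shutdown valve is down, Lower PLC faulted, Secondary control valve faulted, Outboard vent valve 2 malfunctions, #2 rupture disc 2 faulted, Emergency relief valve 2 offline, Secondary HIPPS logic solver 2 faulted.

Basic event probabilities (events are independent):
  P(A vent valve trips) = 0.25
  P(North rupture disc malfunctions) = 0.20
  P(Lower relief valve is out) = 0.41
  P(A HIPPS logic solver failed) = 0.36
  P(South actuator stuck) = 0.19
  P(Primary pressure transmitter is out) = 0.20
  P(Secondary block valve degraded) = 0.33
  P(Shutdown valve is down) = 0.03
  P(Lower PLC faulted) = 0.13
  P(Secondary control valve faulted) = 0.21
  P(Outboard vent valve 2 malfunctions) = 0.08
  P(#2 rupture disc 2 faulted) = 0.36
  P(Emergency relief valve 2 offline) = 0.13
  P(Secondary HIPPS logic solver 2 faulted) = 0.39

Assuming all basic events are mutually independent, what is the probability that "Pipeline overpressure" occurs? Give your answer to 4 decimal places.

P(Relief train inoperative) [AND] = 0.20 × 0.41 = 0.082000
P(Vent line down) [AND] = 0.20 × 0.33 = 0.066000
P(Block path down) [AND] = 0.36 × 0.19 × 0.066000 = 0.004514
P(Shutdown chain inoperative) [OR] = 1 − (1−0.25) × (1−0.082000) × (1−0.004514) = 0.314608
P(Control loop lost) [OR] = 1 − (1−0.03) × (1−0.13) × (1−0.21) = 0.333319
P(HIPPS stage inoperative) [OR] = 1 − (1−0.333319) × (1−0.08) × (1−0.36) × (1−0.13) = 0.658489
P(Pipeline overpressure) [OR] = 1 − (1−0.314608) × (1−0.658489) × (1−0.39) = 0.857218
Rounded to 4 decimal places: P(Pipeline overpressure) ≈ 0.8572.

0.8572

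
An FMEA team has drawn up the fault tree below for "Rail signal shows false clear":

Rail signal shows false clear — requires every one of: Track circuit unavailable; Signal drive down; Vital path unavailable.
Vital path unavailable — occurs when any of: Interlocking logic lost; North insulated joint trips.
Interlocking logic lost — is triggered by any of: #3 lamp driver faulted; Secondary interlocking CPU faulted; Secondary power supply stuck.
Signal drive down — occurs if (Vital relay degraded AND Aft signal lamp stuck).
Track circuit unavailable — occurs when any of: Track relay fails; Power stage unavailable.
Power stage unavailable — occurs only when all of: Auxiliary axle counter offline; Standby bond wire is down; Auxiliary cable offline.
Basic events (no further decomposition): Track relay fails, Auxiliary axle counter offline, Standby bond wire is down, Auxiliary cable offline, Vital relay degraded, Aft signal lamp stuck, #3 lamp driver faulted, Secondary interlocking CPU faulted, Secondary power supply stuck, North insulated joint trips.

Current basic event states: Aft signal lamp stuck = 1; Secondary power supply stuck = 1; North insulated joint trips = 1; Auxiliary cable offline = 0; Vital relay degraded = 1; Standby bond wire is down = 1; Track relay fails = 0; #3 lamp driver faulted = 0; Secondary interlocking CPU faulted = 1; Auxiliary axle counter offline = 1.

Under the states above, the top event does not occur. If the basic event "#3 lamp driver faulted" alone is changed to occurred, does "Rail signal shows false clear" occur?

No

Counterfactual: set "#3 lamp driver faulted" to occurred.
Power stage unavailable [AND]: Auxiliary axle counter offline=occurs, Standby bond wire is down=occurs, Auxiliary cable offline=not → not all inputs occur → does not occur.
Track circuit unavailable [OR]: Track relay fails=not, Power stage unavailable=not → no input occurs → does not occur.
Signal drive down [AND]: Vital relay degraded=occurs, Aft signal lamp stuck=occurs → all inputs occur → occurs.
Interlocking logic lost [OR]: #3 lamp driver faulted=occurs, Secondary interlocking CPU faulted=occurs, Secondary power supply stuck=occurs → at least one input occurs → occurs.
Vital path unavailable [OR]: Interlocking logic lost=occurs, North insulated joint trips=occurs → at least one input occurs → occurs.
Rail signal shows false clear [AND]: Track circuit unavailable=not, Signal drive down=occurs, Vital path unavailable=occurs → not all inputs occur → does not occur.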